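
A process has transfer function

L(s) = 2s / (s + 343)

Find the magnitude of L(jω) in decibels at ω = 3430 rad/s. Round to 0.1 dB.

6.0 dB

At s = jω = j3430:
zero at origin: s = j3430 → |·| = 3430, ∠ = 90.00°
pole (s+343): 343 + j3430 → |·| = √(343²+3430²) = √11882549 ≈ 3447.1, ∠ = arctan(3430/343) ≈ 84.29°
|L| = 2 · 3430 / 3447.1 ≈ 1.9901
Gain = 20 log₁₀(1.9901) ≈ 5.98 dB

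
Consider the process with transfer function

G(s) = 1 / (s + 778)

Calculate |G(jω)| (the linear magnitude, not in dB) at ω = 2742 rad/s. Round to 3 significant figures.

Substitute s = j2742:
Numerator: 1 = 1 + j0
Denominator: (j2742) + 778 = 778 + j2742
|N| = √(1² + 0²) ≈ 1, ∠N ≈ 0.00°
|D| = √(778² + 2742²) ≈ 2850.2, ∠D ≈ 74.16°
|G| = 1 / 2850.2 ≈ 0.00035085

0.000351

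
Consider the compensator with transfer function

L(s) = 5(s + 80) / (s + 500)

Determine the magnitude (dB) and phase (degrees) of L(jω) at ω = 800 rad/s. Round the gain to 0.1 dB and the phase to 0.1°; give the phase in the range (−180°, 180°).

At s = jω = j800:
zero (s+80): 80 + j800 → |·| = √(80²+800²) = √646400 ≈ 803.99, ∠ = arctan(800/80) ≈ 84.29°
pole (s+500): 500 + j800 → |·| = √(500²+800²) = √890000 ≈ 943.4, ∠ = arctan(800/500) ≈ 57.99°
|L| = 5 · 803.99 / 943.4 ≈ 4.2611
Gain = 20 log₁₀(4.2611) ≈ 12.59 dB
∠L = 84.29° − 57.99° = 26.30°

12.6 dB, 26.3°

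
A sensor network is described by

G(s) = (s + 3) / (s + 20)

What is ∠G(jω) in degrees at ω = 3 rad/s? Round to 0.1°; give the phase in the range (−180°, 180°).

36.5°

Substitute s = j3:
Numerator: (j3) + 3 = 3 + j3
Denominator: (j3) + 20 = 20 + j3
|N| = √(3² + 3²) ≈ 4.2426, ∠N ≈ 45.00°
|D| = √(20² + 3²) ≈ 20.224, ∠D ≈ 8.53°
∠G = 45.00° − 8.53° = 36.47°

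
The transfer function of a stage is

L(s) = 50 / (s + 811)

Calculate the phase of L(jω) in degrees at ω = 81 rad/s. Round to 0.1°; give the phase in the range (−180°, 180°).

Substitute s = j81:
Numerator: 50 = 50 + j0
Denominator: (j81) + 811 = 811 + j81
|N| = √(50² + 0²) ≈ 50, ∠N ≈ 0.00°
|D| = √(811² + 81²) ≈ 815.03, ∠D ≈ 5.70°
∠L = 0.00° − 5.70° = -5.70°

-5.7°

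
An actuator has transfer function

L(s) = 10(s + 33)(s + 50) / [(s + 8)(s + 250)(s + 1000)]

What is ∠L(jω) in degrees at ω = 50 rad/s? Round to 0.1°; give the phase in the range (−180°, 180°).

6.5°

At s = jω = j50:
zero (s+33): 33 + j50 → |·| = √(33²+50²) = √3589 ≈ 59.908, ∠ = arctan(50/33) ≈ 56.58°
zero (s+50): 50 + j50 → |·| = √(50²+50²) = √5000 ≈ 70.711, ∠ = arctan(50/50) ≈ 45.00°
pole (s+8): 8 + j50 → |·| = √(8²+50²) = √2564 ≈ 50.636, ∠ = arctan(50/8) ≈ 80.91°
pole (s+250): 250 + j50 → |·| = √(250²+50²) = √65000 ≈ 254.95, ∠ = arctan(50/250) ≈ 11.31°
pole (s+1000): 1000 + j50 → |·| = √(1000²+50²) = √1002500 ≈ 1001.2, ∠ = arctan(50/1000) ≈ 2.86°
∠L = 101.58° − 95.08° = 6.50°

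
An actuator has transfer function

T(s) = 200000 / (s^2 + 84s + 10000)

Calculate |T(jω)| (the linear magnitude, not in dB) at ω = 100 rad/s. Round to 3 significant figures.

23.8

At s = jω = j100:
quadratic: (j100)² + 84·j100 + 10000 = 0 + j8400 → |·| ≈ 8400, ∠ ≈ 90.00°
|T| = 200000 / 8400 ≈ 23.81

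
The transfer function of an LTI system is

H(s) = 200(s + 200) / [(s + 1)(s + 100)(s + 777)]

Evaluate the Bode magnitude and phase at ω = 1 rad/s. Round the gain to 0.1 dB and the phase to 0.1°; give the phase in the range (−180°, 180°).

-8.8 dB, -45.4°

At s = jω = j1:
zero (s+200): 200 + j1 → |·| = √(200²+1²) = √40001 ≈ 200, ∠ = arctan(1/200) ≈ 0.29°
pole (s+1): 1 + j1 → |·| = √(1²+1²) = √2 ≈ 1.4142, ∠ = arctan(1/1) ≈ 45.00°
pole (s+100): 100 + j1 → |·| = √(100²+1²) = √10001 ≈ 100, ∠ = arctan(1/100) ≈ 0.57°
pole (s+777): 777 + j1 → |·| = √(777²+1²) = √603730 ≈ 777, ∠ = arctan(1/777) ≈ 0.07°
|H| = 200 · 200 / 1.0988e+05 ≈ 0.36403
Gain = 20 log₁₀(0.36403) ≈ -8.78 dB
∠H = 0.29° − 45.64° = -45.35°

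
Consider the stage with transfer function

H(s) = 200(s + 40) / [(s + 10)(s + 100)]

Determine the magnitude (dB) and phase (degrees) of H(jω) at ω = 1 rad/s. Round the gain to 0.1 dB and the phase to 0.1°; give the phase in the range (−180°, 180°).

18.0 dB, -4.9°

At s = jω = j1:
zero (s+40): 40 + j1 → |·| = √(40²+1²) = √1601 ≈ 40.012, ∠ = arctan(1/40) ≈ 1.43°
pole (s+10): 10 + j1 → |·| = √(10²+1²) = √101 ≈ 10.05, ∠ = arctan(1/10) ≈ 5.71°
pole (s+100): 100 + j1 → |·| = √(100²+1²) = √10001 ≈ 100, ∠ = arctan(1/100) ≈ 0.57°
|H| = 200 · 40.012 / 1005 ≈ 7.9626
Gain = 20 log₁₀(7.9626) ≈ 18.02 dB
∠H = 1.43° − 6.28° = -4.85°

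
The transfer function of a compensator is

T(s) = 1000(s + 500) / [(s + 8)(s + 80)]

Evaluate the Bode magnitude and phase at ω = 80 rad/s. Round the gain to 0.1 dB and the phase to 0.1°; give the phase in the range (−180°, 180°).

At s = jω = j80:
zero (s+500): 500 + j80 → |·| = √(500²+80²) = √256400 ≈ 506.36, ∠ = arctan(80/500) ≈ 9.09°
pole (s+8): 8 + j80 → |·| = √(8²+80²) = √6464 ≈ 80.399, ∠ = arctan(80/8) ≈ 84.29°
pole (s+80): 80 + j80 → |·| = √(80²+80²) = √12800 ≈ 113.14, ∠ = arctan(80/80) ≈ 45.00°
|T| = 1000 · 506.36 / 9096.3 ≈ 55.667
Gain = 20 log₁₀(55.667) ≈ 34.91 dB
∠T = 9.09° − 129.29° = -120.20°

34.9 dB, -120.2°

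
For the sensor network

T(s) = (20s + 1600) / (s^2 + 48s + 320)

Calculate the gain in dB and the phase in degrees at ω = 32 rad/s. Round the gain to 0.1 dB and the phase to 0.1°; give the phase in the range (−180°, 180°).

0.2 dB, -92.8°

Substitute s = j32:
Numerator: 20(j32) + 1600 = 1600 + j640
Denominator: (j32)^2 + 48(j32) + 320 = -704 + j1536
|N| = √(1600² + 640²) ≈ 1723.3, ∠N ≈ 21.80°
|D| = √(704² + 1536²) ≈ 1689.6, ∠D ≈ 114.62°
|T| = 1723.3 / 1689.6 ≈ 1.0199
Gain = 20 log₁₀(1.0199) ≈ 0.17 dB
∠T = 21.80° − 114.62° = -92.82°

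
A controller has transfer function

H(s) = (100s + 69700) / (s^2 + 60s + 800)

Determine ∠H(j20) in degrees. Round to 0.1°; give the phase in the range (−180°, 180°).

Substitute s = j20:
Numerator: 100(j20) + 69700 = 69700 + j2000
Denominator: (j20)^2 + 60(j20) + 800 = 400 + j1200
|N| = √(69700² + 2000²) ≈ 69729, ∠N ≈ 1.64°
|D| = √(400² + 1200²) ≈ 1264.9, ∠D ≈ 71.57°
∠H = 1.64° − 71.57° = -69.93°

-69.9°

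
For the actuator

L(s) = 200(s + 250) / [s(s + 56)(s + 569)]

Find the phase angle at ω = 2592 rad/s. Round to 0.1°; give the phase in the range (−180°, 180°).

-171.9°

At s = jω = j2592:
zero (s+250): 250 + j2592 → |·| = √(250²+2592²) = √6780964 ≈ 2604, ∠ = arctan(2592/250) ≈ 84.49°
pole (s+56): 56 + j2592 → |·| = √(56²+2592²) = √6721600 ≈ 2592.6, ∠ = arctan(2592/56) ≈ 88.76°
pole (s+569): 569 + j2592 → |·| = √(569²+2592²) = √7042225 ≈ 2653.7, ∠ = arctan(2592/569) ≈ 77.62°
pole at origin: |s| = 2592, ∠ = 90.00° (in denominator)
∠L = 84.49° − 256.38° = -171.89°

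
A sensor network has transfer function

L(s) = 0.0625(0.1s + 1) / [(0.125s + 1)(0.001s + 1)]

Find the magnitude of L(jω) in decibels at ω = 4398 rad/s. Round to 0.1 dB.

-39.1 dB

At ω = 4398 rad/s:
zero (1 + j4398·0.1) = 1 + j439.8 → |·| ≈ 439.8, ∠ ≈ 89.87°
pole (1 + j4398·0.125) = 1 + j549.75 → |·| ≈ 549.75, ∠ ≈ 89.90°
pole (1 + j4398·0.001) = 1 + j4.398 → |·| ≈ 4.5103, ∠ ≈ 77.19°
|L| = 0.0625 · 439.8 / (549.75 · 4.5103) ≈ 0.011086
Gain = 20 log₁₀(0.011086) ≈ -39.10 dB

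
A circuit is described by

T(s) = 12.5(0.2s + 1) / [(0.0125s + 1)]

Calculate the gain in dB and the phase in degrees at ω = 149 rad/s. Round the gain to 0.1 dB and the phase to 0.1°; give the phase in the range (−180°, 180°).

At ω = 149 rad/s:
zero (1 + j149·0.2) = 1 + j29.8 → |·| ≈ 29.817, ∠ ≈ 88.08°
pole (1 + j149·0.0125) = 1 + j1.8625 → |·| ≈ 2.114, ∠ ≈ 61.77°
|T| = 12.5 · 29.817 / (2.114) ≈ 176.31
Gain = 20 log₁₀(176.31) ≈ 44.93 dB
∠T = (88.08°) − (61.77°) = 26.31°

44.9 dB, 26.3°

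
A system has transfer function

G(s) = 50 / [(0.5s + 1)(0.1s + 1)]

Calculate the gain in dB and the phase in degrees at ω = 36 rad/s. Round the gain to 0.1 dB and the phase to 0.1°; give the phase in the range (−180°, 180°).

-2.6 dB, -161.3°

At ω = 36 rad/s:
pole (1 + j36·0.5) = 1 + j18 → |·| ≈ 18.028, ∠ ≈ 86.82°
pole (1 + j36·0.1) = 1 + j3.6 → |·| ≈ 3.7363, ∠ ≈ 74.48°
|G| = 50 · 1 / (18.028 · 3.7363) ≈ 0.7423
Gain = 20 log₁₀(0.7423) ≈ -2.59 dB
∠G = (0°) − (86.82° + 74.48°) = -161.30°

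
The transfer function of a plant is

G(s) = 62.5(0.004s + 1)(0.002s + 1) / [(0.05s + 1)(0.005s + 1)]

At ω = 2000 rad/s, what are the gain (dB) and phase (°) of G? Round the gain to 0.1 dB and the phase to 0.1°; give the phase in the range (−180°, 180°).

At ω = 2000 rad/s:
zero (1 + j2000·0.004) = 1 + j8 → |·| ≈ 8.0623, ∠ ≈ 82.87°
zero (1 + j2000·0.002) = 1 + j4 → |·| ≈ 4.1231, ∠ ≈ 75.96°
pole (1 + j2000·0.05) = 1 + j100 → |·| ≈ 100, ∠ ≈ 89.43°
pole (1 + j2000·0.005) = 1 + j10 → |·| ≈ 10.05, ∠ ≈ 84.29°
|G| = 62.5 · 8.0623 · 4.1231 / (100 · 10.05) ≈ 2.0673
Gain = 20 log₁₀(2.0673) ≈ 6.31 dB
∠G = (82.87° + 75.96°) − (89.43° + 84.29°) = -14.89°

6.3 dB, -14.9°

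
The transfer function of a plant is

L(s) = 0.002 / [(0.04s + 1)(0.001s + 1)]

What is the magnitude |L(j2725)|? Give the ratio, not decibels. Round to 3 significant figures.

At ω = 2725 rad/s:
pole (1 + j2725·0.04) = 1 + j109 → |·| ≈ 109, ∠ ≈ 89.47°
pole (1 + j2725·0.001) = 1 + j2.725 → |·| ≈ 2.9027, ∠ ≈ 69.85°
|L| = 0.002 · 1 / (109 · 2.9027) ≈ 6.3212e-06

6.32e-06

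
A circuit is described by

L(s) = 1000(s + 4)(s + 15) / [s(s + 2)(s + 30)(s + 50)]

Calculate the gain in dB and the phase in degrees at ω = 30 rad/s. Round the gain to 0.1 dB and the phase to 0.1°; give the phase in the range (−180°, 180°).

At s = jω = j30:
zero (s+4): 4 + j30 → |·| = √(4²+30²) = √916 ≈ 30.265, ∠ = arctan(30/4) ≈ 82.41°
zero (s+15): 15 + j30 → |·| = √(15²+30²) = √1125 ≈ 33.541, ∠ = arctan(30/15) ≈ 63.43°
pole (s+2): 2 + j30 → |·| = √(2²+30²) = √904 ≈ 30.067, ∠ = arctan(30/2) ≈ 86.19°
pole (s+30): 30 + j30 → |·| = √(30²+30²) = √1800 ≈ 42.426, ∠ = arctan(30/30) ≈ 45.00°
pole (s+50): 50 + j30 → |·| = √(50²+30²) = √3400 ≈ 58.31, ∠ = arctan(30/50) ≈ 30.96°
pole at origin: |s| = 30, ∠ = 90.00° (in denominator)
|L| = 1000 · 1015.1 / 2.2314e+06 ≈ 0.45492
Gain = 20 log₁₀(0.45492) ≈ -6.84 dB
∠L = 145.84° − 252.15° = -106.31°

-6.8 dB, -106.3°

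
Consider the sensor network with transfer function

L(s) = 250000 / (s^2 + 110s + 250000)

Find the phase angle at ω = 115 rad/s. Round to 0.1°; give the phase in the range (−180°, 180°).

-3.1°

At s = jω = j115:
quadratic: (j115)² + 110·j115 + 250000 = 236775 + j12650 → |·| ≈ 2.3711e+05, ∠ ≈ 3.06°
∠L = 0.00° − 3.06° = -3.06°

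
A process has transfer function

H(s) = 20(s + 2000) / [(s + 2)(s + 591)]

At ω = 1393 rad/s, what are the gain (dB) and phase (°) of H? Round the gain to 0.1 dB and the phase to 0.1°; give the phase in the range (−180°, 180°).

-32.7 dB, -122.1°

At s = jω = j1393:
zero (s+2000): 2000 + j1393 → |·| = √(2000²+1393²) = √5940449 ≈ 2437.3, ∠ = arctan(1393/2000) ≈ 34.86°
pole (s+2): 2 + j1393 → |·| = √(2²+1393²) = √1940453 ≈ 1393, ∠ = arctan(1393/2) ≈ 89.92°
pole (s+591): 591 + j1393 → |·| = √(591²+1393²) = √2289730 ≈ 1513.2, ∠ = arctan(1393/591) ≈ 67.01°
|H| = 20 · 2437.3 / 2.1079e+06 ≈ 0.023125
Gain = 20 log₁₀(0.023125) ≈ -32.72 dB
∠H = 34.86° − 156.93° = -122.07°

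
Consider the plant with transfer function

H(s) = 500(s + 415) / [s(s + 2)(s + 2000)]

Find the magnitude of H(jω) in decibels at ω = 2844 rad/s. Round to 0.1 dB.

At s = jω = j2844:
zero (s+415): 415 + j2844 → |·| = √(415²+2844²) = √8260561 ≈ 2874.1, ∠ = arctan(2844/415) ≈ 81.70°
pole (s+2): 2 + j2844 → |·| = √(2²+2844²) = √8088340 ≈ 2844, ∠ = arctan(2844/2) ≈ 89.96°
pole (s+2000): 2000 + j2844 → |·| = √(2000²+2844²) = √12088336 ≈ 3476.8, ∠ = arctan(2844/2000) ≈ 54.88°
pole at origin: |s| = 2844, ∠ = 90.00° (in denominator)
|H| = 500 · 2874.1 / 2.8122e+10 ≈ 5.1101e-05
Gain = 20 log₁₀(5.1101e-05) ≈ -85.83 dB

-85.8 dB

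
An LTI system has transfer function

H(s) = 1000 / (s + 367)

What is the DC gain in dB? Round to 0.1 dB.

8.7 dB

H(0) = 1000 / (367) ≈ 2.7248
20 log₁₀(2.7248) ≈ 8.71 dB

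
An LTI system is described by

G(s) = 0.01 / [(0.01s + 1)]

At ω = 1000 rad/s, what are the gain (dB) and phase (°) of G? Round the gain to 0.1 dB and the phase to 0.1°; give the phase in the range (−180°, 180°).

At ω = 1000 rad/s:
pole (1 + j1000·0.01) = 1 + j10 → |·| ≈ 10.05, ∠ ≈ 84.29°
|G| = 0.01 · 1 / (10.05) ≈ 0.00099502
Gain = 20 log₁₀(0.00099502) ≈ -60.04 dB
∠G = (0°) − (84.29°) = -84.29°

-60.0 dB, -84.3°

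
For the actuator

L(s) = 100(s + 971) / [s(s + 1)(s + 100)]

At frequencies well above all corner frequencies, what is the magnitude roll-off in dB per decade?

Each pole contributes −20 dB/decade at high frequency; each zero contributes +20 dB/decade.
Net: 1 zero(s) − 3 pole(s) → -40 dB/decade.

-40 dB/decade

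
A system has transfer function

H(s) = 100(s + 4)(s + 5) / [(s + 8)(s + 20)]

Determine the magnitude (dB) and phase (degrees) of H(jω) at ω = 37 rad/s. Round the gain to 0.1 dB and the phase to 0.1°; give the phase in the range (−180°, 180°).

38.8 dB, 26.7°

At s = jω = j37:
zero (s+4): 4 + j37 → |·| = √(4²+37²) = √1385 ≈ 37.216, ∠ = arctan(37/4) ≈ 83.83°
zero (s+5): 5 + j37 → |·| = √(5²+37²) = √1394 ≈ 37.336, ∠ = arctan(37/5) ≈ 82.30°
pole (s+8): 8 + j37 → |·| = √(8²+37²) = √1433 ≈ 37.855, ∠ = arctan(37/8) ≈ 77.80°
pole (s+20): 20 + j37 → |·| = √(20²+37²) = √1769 ≈ 42.059, ∠ = arctan(37/20) ≈ 61.61°
|H| = 100 · 1389.5 / 1592.1 ≈ 87.275
Gain = 20 log₁₀(87.275) ≈ 38.82 dB
∠H = 166.13° − 139.41° = 26.72°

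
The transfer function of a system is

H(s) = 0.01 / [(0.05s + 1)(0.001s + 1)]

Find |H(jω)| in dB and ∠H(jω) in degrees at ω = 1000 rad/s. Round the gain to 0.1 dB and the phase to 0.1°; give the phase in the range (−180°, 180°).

At ω = 1000 rad/s:
pole (1 + j1000·0.05) = 1 + j50 → |·| ≈ 50.01, ∠ ≈ 88.85°
pole (1 + j1000·0.001) = 1 + j1 → |·| ≈ 1.4142, ∠ ≈ 45.00°
|H| = 0.01 · 1 / (50.01 · 1.4142) ≈ 0.00014139
Gain = 20 log₁₀(0.00014139) ≈ -76.99 dB
∠H = (0°) − (88.85° + 45.00°) = -133.85°

-77.0 dB, -133.9°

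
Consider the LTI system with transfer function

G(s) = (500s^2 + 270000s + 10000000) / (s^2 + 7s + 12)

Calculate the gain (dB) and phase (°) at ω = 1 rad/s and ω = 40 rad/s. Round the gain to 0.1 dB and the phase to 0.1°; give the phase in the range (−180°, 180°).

Substitute s = j1:
Numerator: 500(j1)^2 + 270000(j1) + 10000000 = 9999500 + j270000
Denominator: (j1)^2 + 7(j1) + 12 = 11 + j7
|N| = √(9999500² + 270000²) ≈ 1.0003e+07, ∠N ≈ 1.55°
|D| = √(11² + 7²) ≈ 13.038, ∠D ≈ 32.47°
|G| = 1.0003e+07 / 13.038 ≈ 7.6722e+05
Gain = 20 log₁₀(7.6722e+05) ≈ 117.70 dB
∠G = 1.55° − 32.47° = -30.92°

Substitute s = j40:
Numerator: 500(j40)^2 + 270000(j40) + 10000000 = 9200000 + j10800000
Denominator: (j40)^2 + 7(j40) + 12 = -1588 + j280
|N| = √(9200000² + 10800000²) ≈ 1.4187e+07, ∠N ≈ 49.57°
|D| = √(1588² + 280²) ≈ 1612.5, ∠D ≈ 170.00°
|G| = 1.4187e+07 / 1612.5 ≈ 8798.1
Gain = 20 log₁₀(8798.1) ≈ 78.89 dB
∠G = 49.57° − 170.00° = -120.43°

ω = 1: 117.7 dB, -30.9°; ω = 40: 78.9 dB, -120.4°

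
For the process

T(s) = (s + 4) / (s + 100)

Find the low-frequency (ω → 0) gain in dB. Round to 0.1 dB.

-28.0 dB

T(0) = 4 / 100 = 0.04
20 log₁₀(0.04) ≈ -27.96 dB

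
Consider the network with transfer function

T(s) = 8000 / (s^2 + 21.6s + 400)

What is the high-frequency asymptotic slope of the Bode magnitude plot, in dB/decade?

Each pole contributes −20 dB/decade at high frequency; each zero contributes +20 dB/decade.
Net: 0 zero(s) − 2 pole(s) → -40 dB/decade.

-40 dB/decade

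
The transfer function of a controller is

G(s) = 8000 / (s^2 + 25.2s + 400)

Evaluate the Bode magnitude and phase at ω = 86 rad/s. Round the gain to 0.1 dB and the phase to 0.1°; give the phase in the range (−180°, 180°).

0.8 dB, -162.8°

At s = jω = j86:
quadratic: (j86)² + 25.2·j86 + 400 = -6996 + j2167.2 → |·| ≈ 7324, ∠ ≈ 162.79°
|G| = 8000 / 7324 ≈ 1.0923
Gain = 20 log₁₀(1.0923) ≈ 0.77 dB
∠G = 0.00° − 162.79° = -162.79°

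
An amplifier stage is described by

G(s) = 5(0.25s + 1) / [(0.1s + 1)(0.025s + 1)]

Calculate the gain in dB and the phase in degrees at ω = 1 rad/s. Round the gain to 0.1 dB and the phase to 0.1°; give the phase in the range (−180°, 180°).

14.2 dB, 6.9°

At ω = 1 rad/s:
zero (1 + j1·0.25) = 1 + j0.25 → |·| ≈ 1.0308, ∠ ≈ 14.04°
pole (1 + j1·0.1) = 1 + j0.1 → |·| ≈ 1.005, ∠ ≈ 5.71°
pole (1 + j1·0.025) = 1 + j0.025 → |·| ≈ 1.0003, ∠ ≈ 1.43°
|G| = 5 · 1.0308 / (1.005 · 1.0003) ≈ 5.1268
Gain = 20 log₁₀(5.1268) ≈ 14.20 dB
∠G = (14.04°) − (5.71° + 1.43°) = 6.90°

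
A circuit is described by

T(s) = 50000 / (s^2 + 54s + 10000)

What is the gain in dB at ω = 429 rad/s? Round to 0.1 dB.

-10.9 dB

At s = jω = j429:
quadratic: (j429)² + 54·j429 + 10000 = -174041 + j23166 → |·| ≈ 1.7558e+05, ∠ ≈ 172.42°
|T| = 50000 / 1.7558e+05 ≈ 0.28477
Gain = 20 log₁₀(0.28477) ≈ -10.91 dB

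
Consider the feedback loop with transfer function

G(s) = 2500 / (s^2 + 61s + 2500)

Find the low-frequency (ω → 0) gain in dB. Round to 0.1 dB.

0.0 dB

G(0) = 2500 / 2500 = 1
20 log₁₀(1) ≈ 0.00 dB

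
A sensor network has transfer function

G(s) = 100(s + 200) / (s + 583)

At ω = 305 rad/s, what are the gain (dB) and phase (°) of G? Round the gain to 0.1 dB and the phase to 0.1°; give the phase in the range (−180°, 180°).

34.9 dB, 29.1°

At s = jω = j305:
zero (s+200): 200 + j305 → |·| = √(200²+305²) = √133025 ≈ 364.73, ∠ = arctan(305/200) ≈ 56.75°
pole (s+583): 583 + j305 → |·| = √(583²+305²) = √432914 ≈ 657.96, ∠ = arctan(305/583) ≈ 27.62°
|G| = 100 · 364.73 / 657.96 ≈ 55.433
Gain = 20 log₁₀(55.433) ≈ 34.88 dB
∠G = 56.75° − 27.62° = 29.13°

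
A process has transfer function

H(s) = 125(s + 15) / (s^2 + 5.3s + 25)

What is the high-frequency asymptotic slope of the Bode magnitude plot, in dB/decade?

-20 dB/decade

Each pole contributes −20 dB/decade at high frequency; each zero contributes +20 dB/decade.
Net: 1 zero(s) − 2 pole(s) → -20 dB/decade.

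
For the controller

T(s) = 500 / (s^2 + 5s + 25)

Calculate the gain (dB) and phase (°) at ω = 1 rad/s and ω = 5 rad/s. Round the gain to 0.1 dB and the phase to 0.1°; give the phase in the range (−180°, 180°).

At s = jω = j1:
quadratic: (j1)² + 5·j1 + 25 = 24 + j5 → |·| ≈ 24.515, ∠ ≈ 11.77°
|T| = 500 / 24.515 ≈ 20.396
Gain = 20 log₁₀(20.396) ≈ 26.19 dB
∠T = 0.00° − 11.77° = -11.77°

At s = jω = j5:
quadratic: (j5)² + 5·j5 + 25 = 0 + j25 → |·| ≈ 25, ∠ ≈ 90.00°
|T| = 500 / 25 ≈ 20
Gain = 20 log₁₀(20) ≈ 26.02 dB
∠T = 0.00° − 90.00° = -90.00°

ω = 1: 26.2 dB, -11.8°; ω = 5: 26.0 dB, -90.0°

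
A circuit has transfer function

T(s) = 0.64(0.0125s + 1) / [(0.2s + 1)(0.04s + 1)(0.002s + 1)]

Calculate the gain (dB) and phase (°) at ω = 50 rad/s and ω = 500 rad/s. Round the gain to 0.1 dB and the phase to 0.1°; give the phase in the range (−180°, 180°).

At ω = 50 rad/s:
zero (1 + j50·0.0125) = 1 + j0.625 → |·| ≈ 1.1792, ∠ ≈ 32.01°
pole (1 + j50·0.2) = 1 + j10 → |·| ≈ 10.05, ∠ ≈ 84.29°
pole (1 + j50·0.04) = 1 + j2 → |·| ≈ 2.2361, ∠ ≈ 63.43°
pole (1 + j50·0.002) = 1 + j0.1 → |·| ≈ 1.005, ∠ ≈ 5.71°
|T| = 0.64 · 1.1792 / (10.05 · 2.2361 · 1.005) ≈ 0.033415
Gain = 20 log₁₀(0.033415) ≈ -29.52 dB
∠T = (32.01°) − (84.29° + 63.43° + 5.71°) = -121.42°

At ω = 500 rad/s:
zero (1 + j500·0.0125) = 1 + j6.25 → |·| ≈ 6.3295, ∠ ≈ 80.91°
pole (1 + j500·0.2) = 1 + j100 → |·| ≈ 100, ∠ ≈ 89.43°
pole (1 + j500·0.04) = 1 + j20 → |·| ≈ 20.025, ∠ ≈ 87.14°
pole (1 + j500·0.002) = 1 + j1 → |·| ≈ 1.4142, ∠ ≈ 45.00°
|T| = 0.64 · 6.3295 / (100 · 20.025 · 1.4142) ≈ 0.0014304
Gain = 20 log₁₀(0.0014304) ≈ -56.89 dB
∠T = (80.91°) − (89.43° + 87.14° + 45.00°) = -140.66°

ω = 50: -29.5 dB, -121.4°; ω = 500: -56.9 dB, -140.7°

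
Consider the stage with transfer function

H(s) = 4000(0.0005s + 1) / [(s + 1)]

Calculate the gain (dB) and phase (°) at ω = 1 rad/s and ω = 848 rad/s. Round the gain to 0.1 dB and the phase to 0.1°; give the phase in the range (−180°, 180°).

ω = 1: 69.0 dB, -45.0°; ω = 848: 14.2 dB, -67.0°

At ω = 1 rad/s:
zero (1 + j1·0.0005) = 1 + j0.0005 → |·| ≈ 1, ∠ ≈ 0.03°
pole (1 + j1·1) = 1 + j1 → |·| ≈ 1.4142, ∠ ≈ 45.00°
|H| = 4000 · 1 / (1.4142) ≈ 2828.5
Gain = 20 log₁₀(2828.5) ≈ 69.03 dB
∠H = (0.03°) − (45.00°) = -44.97°

At ω = 848 rad/s:
zero (1 + j848·0.0005) = 1 + j0.424 → |·| ≈ 1.0862, ∠ ≈ 22.98°
pole (1 + j848·1) = 1 + j848 → |·| ≈ 848, ∠ ≈ 89.93°
|H| = 4000 · 1.0862 / (848) ≈ 5.1236
Gain = 20 log₁₀(5.1236) ≈ 14.19 dB
∠H = (22.98°) − (89.93°) = -66.95°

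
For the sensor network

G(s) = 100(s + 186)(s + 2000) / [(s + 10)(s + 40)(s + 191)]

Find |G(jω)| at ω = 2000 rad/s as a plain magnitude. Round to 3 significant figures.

0.0707

At s = jω = j2000:
zero (s+186): 186 + j2000 → |·| = √(186²+2000²) = √4034596 ≈ 2008.6, ∠ = arctan(2000/186) ≈ 84.69°
zero (s+2000): 2000 + j2000 → |·| = √(2000²+2000²) = √8000000 ≈ 2828.4, ∠ = arctan(2000/2000) ≈ 45.00°
pole (s+10): 10 + j2000 → |·| = √(10²+2000²) = √4000100 ≈ 2000, ∠ = arctan(2000/10) ≈ 89.71°
pole (s+40): 40 + j2000 → |·| = √(40²+2000²) = √4001600 ≈ 2000.4, ∠ = arctan(2000/40) ≈ 88.85°
pole (s+191): 191 + j2000 → |·| = √(191²+2000²) = √4036481 ≈ 2009.1, ∠ = arctan(2000/191) ≈ 84.54°
|G| = 100 · 5.6811e+06 / 8.038e+09 ≈ 0.070678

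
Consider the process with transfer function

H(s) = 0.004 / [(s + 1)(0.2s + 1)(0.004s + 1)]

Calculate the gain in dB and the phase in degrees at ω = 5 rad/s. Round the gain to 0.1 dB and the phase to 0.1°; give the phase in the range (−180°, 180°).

-65.1 dB, -124.8°

At ω = 5 rad/s:
pole (1 + j5·1) = 1 + j5 → |·| ≈ 5.099, ∠ ≈ 78.69°
pole (1 + j5·0.2) = 1 + j1 → |·| ≈ 1.4142, ∠ ≈ 45.00°
pole (1 + j5·0.004) = 1 + j0.02 → |·| ≈ 1.0002, ∠ ≈ 1.15°
|H| = 0.004 · 1 / (5.099 · 1.4142 · 1.0002) ≈ 0.0005546
Gain = 20 log₁₀(0.0005546) ≈ -65.12 dB
∠H = (0°) − (78.69° + 45.00° + 1.15°) = -124.84°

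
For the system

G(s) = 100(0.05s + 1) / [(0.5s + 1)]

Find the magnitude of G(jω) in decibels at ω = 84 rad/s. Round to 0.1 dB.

20.2 dB

At ω = 84 rad/s:
zero (1 + j84·0.05) = 1 + j4.2 → |·| ≈ 4.3174, ∠ ≈ 76.61°
pole (1 + j84·0.5) = 1 + j42 → |·| ≈ 42.012, ∠ ≈ 88.64°
|G| = 100 · 4.3174 / (42.012) ≈ 10.277
Gain = 20 log₁₀(10.277) ≈ 20.24 dB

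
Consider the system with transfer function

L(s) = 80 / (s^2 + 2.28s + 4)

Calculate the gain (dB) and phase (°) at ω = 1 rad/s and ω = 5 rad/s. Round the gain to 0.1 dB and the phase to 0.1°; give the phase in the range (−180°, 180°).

ω = 1: 26.5 dB, -37.2°; ω = 5: 10.5 dB, -151.5°

At s = jω = j1:
quadratic: (j1)² + 2.28·j1 + 4 = 3 + j2.28 → |·| ≈ 3.7681, ∠ ≈ 37.23°
|L| = 80 / 3.7681 ≈ 21.231
Gain = 20 log₁₀(21.231) ≈ 26.54 dB
∠L = 0.00° − 37.23° = -37.23°

At s = jω = j5:
quadratic: (j5)² + 2.28·j5 + 4 = -21 + j11.4 → |·| ≈ 23.895, ∠ ≈ 151.50°
|L| = 80 / 23.895 ≈ 3.348
Gain = 20 log₁₀(3.348) ≈ 10.50 dB
∠L = 0.00° − 151.50° = -151.50°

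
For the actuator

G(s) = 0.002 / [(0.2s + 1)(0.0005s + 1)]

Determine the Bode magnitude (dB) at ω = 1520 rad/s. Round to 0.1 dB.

At ω = 1520 rad/s:
pole (1 + j1520·0.2) = 1 + j304 → |·| ≈ 304, ∠ ≈ 89.81°
pole (1 + j1520·0.0005) = 1 + j0.76 → |·| ≈ 1.256, ∠ ≈ 37.23°
|G| = 0.002 · 1 / (304 · 1.256) ≈ 5.238e-06
Gain = 20 log₁₀(5.238e-06) ≈ -105.62 dB

-105.6 dB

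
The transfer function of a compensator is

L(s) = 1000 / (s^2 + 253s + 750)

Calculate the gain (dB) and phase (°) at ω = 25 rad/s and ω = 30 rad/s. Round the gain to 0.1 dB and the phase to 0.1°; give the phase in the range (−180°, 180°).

ω = 25: -16.0 dB, -88.9°; ω = 30: -17.6 dB, -91.1°

Substitute s = j25:
Numerator: 1000 = 1000 + j0
Denominator: (j25)^2 + 253(j25) + 750 = 125 + j6325
|N| = √(1000² + 0²) ≈ 1000, ∠N ≈ 0.00°
|D| = √(125² + 6325²) ≈ 6326.2, ∠D ≈ 88.87°
|L| = 1000 / 6326.2 ≈ 0.15807
Gain = 20 log₁₀(0.15807) ≈ -16.02 dB
∠L = 0.00° − 88.87° = -88.87°

Substitute s = j30:
Numerator: 1000 = 1000 + j0
Denominator: (j30)^2 + 253(j30) + 750 = -150 + j7590
|N| = √(1000² + 0²) ≈ 1000, ∠N ≈ 0.00°
|D| = √(150² + 7590²) ≈ 7591.5, ∠D ≈ 91.13°
|L| = 1000 / 7591.5 ≈ 0.13173
Gain = 20 log₁₀(0.13173) ≈ -17.61 dB
∠L = 0.00° − 91.13° = -91.13°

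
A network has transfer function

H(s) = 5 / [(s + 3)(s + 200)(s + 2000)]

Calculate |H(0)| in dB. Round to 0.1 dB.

-107.6 dB

H(0) = 5 / (3·200·2000) ≈ 4.1667e-06
20 log₁₀(4.1667e-06) ≈ -107.60 dB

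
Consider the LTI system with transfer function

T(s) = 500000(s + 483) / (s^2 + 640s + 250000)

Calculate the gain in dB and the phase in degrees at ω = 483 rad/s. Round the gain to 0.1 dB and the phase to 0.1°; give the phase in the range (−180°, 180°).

At s = jω = j483:
zero (s+483): 483 + j483 → |·| = √(483²+483²) = √466578 ≈ 683.07, ∠ = arctan(483/483) ≈ 45.00°
quadratic: (j483)² + 640·j483 + 250000 = 16711 + j309120 → |·| ≈ 3.0957e+05, ∠ ≈ 86.91°
|T| = 500000 · 683.07 / 3.0957e+05 ≈ 1103.3
Gain = 20 log₁₀(1103.3) ≈ 60.85 dB
∠T = 45.00° − 86.91° = -41.91°

60.9 dB, -41.9°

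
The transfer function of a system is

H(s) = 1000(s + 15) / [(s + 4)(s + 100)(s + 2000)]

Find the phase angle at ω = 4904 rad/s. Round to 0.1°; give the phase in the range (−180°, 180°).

-156.8°

At s = jω = j4904:
zero (s+15): 15 + j4904 → |·| = √(15²+4904²) = √24049441 ≈ 4904, ∠ = arctan(4904/15) ≈ 89.82°
pole (s+4): 4 + j4904 → |·| = √(4²+4904²) = √24049232 ≈ 4904, ∠ = arctan(4904/4) ≈ 89.95°
pole (s+100): 100 + j4904 → |·| = √(100²+4904²) = √24059216 ≈ 4905, ∠ = arctan(4904/100) ≈ 88.83°
pole (s+2000): 2000 + j4904 → |·| = √(2000²+4904²) = √28049216 ≈ 5296.2, ∠ = arctan(4904/2000) ≈ 67.81°
∠H = 89.82° − 246.59° = -156.77°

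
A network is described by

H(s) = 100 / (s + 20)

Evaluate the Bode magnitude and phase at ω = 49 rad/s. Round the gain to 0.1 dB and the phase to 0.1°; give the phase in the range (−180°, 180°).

At s = jω = j49:
pole (s+20): 20 + j49 → |·| = √(20²+49²) = √2801 ≈ 52.924, ∠ = arctan(49/20) ≈ 67.80°
|H| = 100 / 52.924 ≈ 1.8895
Gain = 20 log₁₀(1.8895) ≈ 5.53 dB
∠H = 0.00° − 67.80° = -67.80°

5.5 dB, -67.8°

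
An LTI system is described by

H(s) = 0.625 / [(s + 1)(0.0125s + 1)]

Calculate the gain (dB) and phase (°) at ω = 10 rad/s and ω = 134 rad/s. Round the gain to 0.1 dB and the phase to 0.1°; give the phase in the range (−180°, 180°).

ω = 10: -24.2 dB, -91.4°; ω = 134: -52.4 dB, -148.7°

At ω = 10 rad/s:
pole (1 + j10·1) = 1 + j10 → |·| ≈ 10.05, ∠ ≈ 84.29°
pole (1 + j10·0.0125) = 1 + j0.125 → |·| ≈ 1.0078, ∠ ≈ 7.13°
|H| = 0.625 · 1 / (10.05 · 1.0078) ≈ 0.061708
Gain = 20 log₁₀(0.061708) ≈ -24.19 dB
∠H = (0°) − (84.29° + 7.13°) = -91.42°

At ω = 134 rad/s:
pole (1 + j134·1) = 1 + j134 → |·| ≈ 134, ∠ ≈ 89.57°
pole (1 + j134·0.0125) = 1 + j1.675 → |·| ≈ 1.9508, ∠ ≈ 59.16°
|H| = 0.625 · 1 / (134 · 1.9508) ≈ 0.0023909
Gain = 20 log₁₀(0.0023909) ≈ -52.43 dB
∠H = (0°) − (89.57° + 59.16°) = -148.73°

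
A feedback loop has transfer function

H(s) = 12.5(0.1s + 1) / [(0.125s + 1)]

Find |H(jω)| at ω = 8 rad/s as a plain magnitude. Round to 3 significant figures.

At ω = 8 rad/s:
zero (1 + j8·0.1) = 1 + j0.8 → |·| ≈ 1.2806, ∠ ≈ 38.66°
pole (1 + j8·0.125) = 1 + j1 → |·| ≈ 1.4142, ∠ ≈ 45.00°
|H| = 12.5 · 1.2806 / (1.4142) ≈ 11.319

11.3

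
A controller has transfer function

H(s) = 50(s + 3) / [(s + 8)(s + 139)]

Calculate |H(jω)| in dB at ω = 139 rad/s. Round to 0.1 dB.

-11.9 dB

At s = jω = j139:
zero (s+3): 3 + j139 → |·| = √(3²+139²) = √19330 ≈ 139.03, ∠ = arctan(139/3) ≈ 88.76°
pole (s+8): 8 + j139 → |·| = √(8²+139²) = √19385 ≈ 139.23, ∠ = arctan(139/8) ≈ 86.71°
pole (s+139): 139 + j139 → |·| = √(139²+139²) = √38642 ≈ 196.58, ∠ = arctan(139/139) ≈ 45.00°
|H| = 50 · 139.03 / 27370 ≈ 0.25398
Gain = 20 log₁₀(0.25398) ≈ -11.90 dB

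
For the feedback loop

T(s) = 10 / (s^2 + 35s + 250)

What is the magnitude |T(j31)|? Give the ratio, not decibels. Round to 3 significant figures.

Substitute s = j31:
Numerator: 10 = 10 + j0
Denominator: (j31)^2 + 35(j31) + 250 = -711 + j1085
|N| = √(10² + 0²) ≈ 10, ∠N ≈ 0.00°
|D| = √(711² + 1085²) ≈ 1297.2, ∠D ≈ 123.24°
|T| = 10 / 1297.2 ≈ 0.0077089

0.00771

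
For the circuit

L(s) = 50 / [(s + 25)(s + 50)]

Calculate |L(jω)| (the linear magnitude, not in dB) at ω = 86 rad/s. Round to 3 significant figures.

0.00561

At s = jω = j86:
pole (s+25): 25 + j86 → |·| = √(25²+86²) = √8021 ≈ 89.56, ∠ = arctan(86/25) ≈ 73.79°
pole (s+50): 50 + j86 → |·| = √(50²+86²) = √9896 ≈ 99.479, ∠ = arctan(86/50) ≈ 59.83°
|L| = 50 / 8909.3 ≈ 0.0056121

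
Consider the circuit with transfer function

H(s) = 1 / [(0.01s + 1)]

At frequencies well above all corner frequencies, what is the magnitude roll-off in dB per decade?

-20 dB/decade

Each pole contributes −20 dB/decade at high frequency; each zero contributes +20 dB/decade.
Net: 0 zero(s) − 1 pole(s) → -20 dB/decade.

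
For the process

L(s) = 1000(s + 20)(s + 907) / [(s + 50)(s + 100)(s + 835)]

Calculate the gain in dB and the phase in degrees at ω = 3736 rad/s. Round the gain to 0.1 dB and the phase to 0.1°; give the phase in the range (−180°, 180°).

At s = jω = j3736:
zero (s+20): 20 + j3736 → |·| = √(20²+3736²) = √13958096 ≈ 3736.1, ∠ = arctan(3736/20) ≈ 89.69°
zero (s+907): 907 + j3736 → |·| = √(907²+3736²) = √14780345 ≈ 3844.5, ∠ = arctan(3736/907) ≈ 76.35°
pole (s+50): 50 + j3736 → |·| = √(50²+3736²) = √13960196 ≈ 3736.3, ∠ = arctan(3736/50) ≈ 89.23°
pole (s+100): 100 + j3736 → |·| = √(100²+3736²) = √13967696 ≈ 3737.3, ∠ = arctan(3736/100) ≈ 88.47°
pole (s+835): 835 + j3736 → |·| = √(835²+3736²) = √14654921 ≈ 3828.2, ∠ = arctan(3736/835) ≈ 77.40°
|L| = 1000 · 1.4363e+07 / 5.3456e+10 ≈ 0.26869
Gain = 20 log₁₀(0.26869) ≈ -11.41 dB
∠L = 166.04° − 255.10° = -89.06°

-11.4 dB, -89.1°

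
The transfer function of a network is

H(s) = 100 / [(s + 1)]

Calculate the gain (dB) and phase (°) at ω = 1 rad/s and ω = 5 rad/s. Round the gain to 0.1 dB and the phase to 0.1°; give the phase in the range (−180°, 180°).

ω = 1: 37.0 dB, -45.0°; ω = 5: 25.9 dB, -78.7°

At ω = 1 rad/s:
pole (1 + j1·1) = 1 + j1 → |·| ≈ 1.4142, ∠ ≈ 45.00°
|H| = 100 · 1 / (1.4142) ≈ 70.711
Gain = 20 log₁₀(70.711) ≈ 36.99 dB
∠H = (0°) − (45.00°) = -45.00°

At ω = 5 rad/s:
pole (1 + j5·1) = 1 + j5 → |·| ≈ 5.099, ∠ ≈ 78.69°
|H| = 100 · 1 / (5.099) ≈ 19.612
Gain = 20 log₁₀(19.612) ≈ 25.85 dB
∠H = (0°) − (78.69°) = -78.69°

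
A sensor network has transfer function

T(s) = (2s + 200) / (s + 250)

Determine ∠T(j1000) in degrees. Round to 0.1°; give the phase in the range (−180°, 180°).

8.3°

Substitute s = j1000:
Numerator: 2(j1000) + 200 = 200 + j2000
Denominator: (j1000) + 250 = 250 + j1000
|N| = √(200² + 2000²) ≈ 2010, ∠N ≈ 84.29°
|D| = √(250² + 1000²) ≈ 1030.8, ∠D ≈ 75.96°
∠T = 84.29° − 75.96° = 8.33°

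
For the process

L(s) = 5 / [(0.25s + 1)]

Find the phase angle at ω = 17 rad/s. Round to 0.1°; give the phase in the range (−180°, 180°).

At ω = 17 rad/s:
pole (1 + j17·0.25) = 1 + j4.25 → |·| ≈ 4.3661, ∠ ≈ 76.76°
∠L = (0°) − (76.76°) = -76.76°

-76.8°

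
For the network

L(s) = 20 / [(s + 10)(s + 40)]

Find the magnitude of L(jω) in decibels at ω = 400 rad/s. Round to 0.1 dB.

-78.1 dB

At s = jω = j400:
pole (s+10): 10 + j400 → |·| = √(10²+400²) = √160100 ≈ 400.12, ∠ = arctan(400/10) ≈ 88.57°
pole (s+40): 40 + j400 → |·| = √(40²+400²) = √161600 ≈ 402, ∠ = arctan(400/40) ≈ 84.29°
|L| = 20 / 1.6085e+05 ≈ 0.00012434
Gain = 20 log₁₀(0.00012434) ≈ -78.11 dB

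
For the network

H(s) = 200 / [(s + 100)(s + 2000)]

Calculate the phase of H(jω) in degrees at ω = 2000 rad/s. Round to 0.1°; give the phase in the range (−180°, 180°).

At s = jω = j2000:
pole (s+100): 100 + j2000 → |·| = √(100²+2000²) = √4010000 ≈ 2002.5, ∠ = arctan(2000/100) ≈ 87.14°
pole (s+2000): 2000 + j2000 → |·| = √(2000²+2000²) = √8000000 ≈ 2828.4, ∠ = arctan(2000/2000) ≈ 45.00°
∠H = 0.00° − 132.14° = -132.14°

-132.1°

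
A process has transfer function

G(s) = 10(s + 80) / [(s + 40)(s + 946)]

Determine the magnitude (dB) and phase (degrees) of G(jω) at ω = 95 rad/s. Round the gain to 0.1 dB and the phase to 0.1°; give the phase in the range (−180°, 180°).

-37.9 dB, -23.0°

At s = jω = j95:
zero (s+80): 80 + j95 → |·| = √(80²+95²) = √15425 ≈ 124.2, ∠ = arctan(95/80) ≈ 49.90°
pole (s+40): 40 + j95 → |·| = √(40²+95²) = √10625 ≈ 103.08, ∠ = arctan(95/40) ≈ 67.17°
pole (s+946): 946 + j95 → |·| = √(946²+95²) = √903941 ≈ 950.76, ∠ = arctan(95/946) ≈ 5.73°
|G| = 10 · 124.2 / 98004 ≈ 0.012673
Gain = 20 log₁₀(0.012673) ≈ -37.94 dB
∠G = 49.90° − 72.90° = -23.00°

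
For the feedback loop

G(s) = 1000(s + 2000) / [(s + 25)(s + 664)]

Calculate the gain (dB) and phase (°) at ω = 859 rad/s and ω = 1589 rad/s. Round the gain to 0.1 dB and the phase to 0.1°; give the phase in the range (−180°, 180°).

ω = 859: 7.4 dB, -117.4°; ω = 1589: -0.6 dB, -118.0°

At s = jω = j859:
zero (s+2000): 2000 + j859 → |·| = √(2000²+859²) = √4737881 ≈ 2176.7, ∠ = arctan(859/2000) ≈ 23.24°
pole (s+25): 25 + j859 → |·| = √(25²+859²) = √738506 ≈ 859.36, ∠ = arctan(859/25) ≈ 88.33°
pole (s+664): 664 + j859 → |·| = √(664²+859²) = √1178777 ≈ 1085.7, ∠ = arctan(859/664) ≈ 52.30°
|G| = 1000 · 2176.7 / 9.3301e+05 ≈ 2.333
Gain = 20 log₁₀(2.333) ≈ 7.36 dB
∠G = 23.24° − 140.63° = -117.39°

At s = jω = j1589:
zero (s+2000): 2000 + j1589 → |·| = √(2000²+1589²) = √6524921 ≈ 2554.4, ∠ = arctan(1589/2000) ≈ 38.47°
pole (s+25): 25 + j1589 → |·| = √(25²+1589²) = √2525546 ≈ 1589.2, ∠ = arctan(1589/25) ≈ 89.10°
pole (s+664): 664 + j1589 → |·| = √(664²+1589²) = √2965817 ≈ 1722.2, ∠ = arctan(1589/664) ≈ 67.32°
|G| = 1000 · 2554.4 / 2.7369e+06 ≈ 0.93332
Gain = 20 log₁₀(0.93332) ≈ -0.60 dB
∠G = 38.47° − 156.42° = -117.95°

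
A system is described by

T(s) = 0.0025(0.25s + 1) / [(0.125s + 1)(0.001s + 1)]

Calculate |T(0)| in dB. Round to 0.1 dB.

-52.0 dB

T(0) = 0.0025 · 1 / 1 = 0.0025
20 log₁₀(0.0025) ≈ -52.04 dB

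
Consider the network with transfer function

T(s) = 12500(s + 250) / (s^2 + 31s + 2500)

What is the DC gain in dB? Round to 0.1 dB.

T(0) = 12500·250 / 2500 = 1250
20 log₁₀(1250) ≈ 61.94 dB

61.9 dB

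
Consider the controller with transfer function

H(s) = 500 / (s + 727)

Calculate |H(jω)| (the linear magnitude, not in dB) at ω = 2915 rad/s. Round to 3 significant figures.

0.166

Substitute s = j2915:
Numerator: 500 = 500 + j0
Denominator: (j2915) + 727 = 727 + j2915
|N| = √(500² + 0²) ≈ 500, ∠N ≈ 0.00°
|D| = √(727² + 2915²) ≈ 3004.3, ∠D ≈ 76.00°
|H| = 500 / 3004.3 ≈ 0.16643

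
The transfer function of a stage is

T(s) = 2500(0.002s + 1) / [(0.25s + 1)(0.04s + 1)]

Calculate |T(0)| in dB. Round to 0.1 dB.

T(0) = 2500 · 1 / 1 = 2500
20 log₁₀(2500) ≈ 67.96 dB

68.0 dB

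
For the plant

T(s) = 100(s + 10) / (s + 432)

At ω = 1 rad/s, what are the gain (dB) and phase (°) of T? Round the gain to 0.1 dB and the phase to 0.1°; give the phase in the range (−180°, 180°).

7.3 dB, 5.6°

At s = jω = j1:
zero (s+10): 10 + j1 → |·| = √(10²+1²) = √101 ≈ 10.05, ∠ = arctan(1/10) ≈ 5.71°
pole (s+432): 432 + j1 → |·| = √(432²+1²) = √186625 ≈ 432, ∠ = arctan(1/432) ≈ 0.13°
|T| = 100 · 10.05 / 432 ≈ 2.3264
Gain = 20 log₁₀(2.3264) ≈ 7.33 dB
∠T = 5.71° − 0.13° = 5.58°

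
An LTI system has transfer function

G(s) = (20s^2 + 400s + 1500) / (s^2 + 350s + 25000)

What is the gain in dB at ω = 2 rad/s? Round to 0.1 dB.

Substitute s = j2:
Numerator: 20(j2)^2 + 400(j2) + 1500 = 1420 + j800
Denominator: (j2)^2 + 350(j2) + 25000 = 24996 + j700
|N| = √(1420² + 800²) ≈ 1629.8, ∠N ≈ 29.40°
|D| = √(24996² + 700²) ≈ 25006, ∠D ≈ 1.60°
|G| = 1629.8 / 25006 ≈ 0.065176
Gain = 20 log₁₀(0.065176) ≈ -23.72 dB

-23.7 dB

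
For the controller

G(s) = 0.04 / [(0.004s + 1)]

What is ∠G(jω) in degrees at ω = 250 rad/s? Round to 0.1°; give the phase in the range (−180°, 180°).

At ω = 250 rad/s:
pole (1 + j250·0.004) = 1 + j1 → |·| ≈ 1.4142, ∠ ≈ 45.00°
∠G = (0°) − (45.00°) = -45.00°

-45.0°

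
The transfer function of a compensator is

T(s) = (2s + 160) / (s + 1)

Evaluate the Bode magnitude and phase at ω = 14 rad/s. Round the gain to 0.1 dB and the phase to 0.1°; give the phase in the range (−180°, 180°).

Substitute s = j14:
Numerator: 2(j14) + 160 = 160 + j28
Denominator: (j14) + 1 = 1 + j14
|N| = √(160² + 28²) ≈ 162.43, ∠N ≈ 9.93°
|D| = √(1² + 14²) ≈ 14.036, ∠D ≈ 85.91°
|T| = 162.43 / 14.036 ≈ 11.572
Gain = 20 log₁₀(11.572) ≈ 21.27 dB
∠T = 9.93° − 85.91° = -75.98°

21.3 dB, -76.0°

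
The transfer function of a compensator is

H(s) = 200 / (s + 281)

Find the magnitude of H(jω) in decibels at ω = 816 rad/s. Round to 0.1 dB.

At s = jω = j816:
pole (s+281): 281 + j816 → |·| = √(281²+816²) = √744817 ≈ 863.03, ∠ = arctan(816/281) ≈ 71.00°
|H| = 200 / 863.03 ≈ 0.23174
Gain = 20 log₁₀(0.23174) ≈ -12.70 dB

-12.7 dB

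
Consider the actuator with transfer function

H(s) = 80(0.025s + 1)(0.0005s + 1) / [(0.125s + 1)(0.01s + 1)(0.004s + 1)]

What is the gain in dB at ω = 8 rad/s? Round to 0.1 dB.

At ω = 8 rad/s:
zero (1 + j8·0.025) = 1 + j0.2 → |·| ≈ 1.0198, ∠ ≈ 11.31°
zero (1 + j8·0.0005) = 1 + j0.004 → |·| ≈ 1, ∠ ≈ 0.23°
pole (1 + j8·0.125) = 1 + j1 → |·| ≈ 1.4142, ∠ ≈ 45.00°
pole (1 + j8·0.01) = 1 + j0.08 → |·| ≈ 1.0032, ∠ ≈ 4.57°
pole (1 + j8·0.004) = 1 + j0.032 → |·| ≈ 1.0005, ∠ ≈ 1.83°
|H| = 80 · 1.0198 · 1 / (1.4142 · 1.0032 · 1.0005) ≈ 57.476
Gain = 20 log₁₀(57.476) ≈ 35.19 dB

35.2 dB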